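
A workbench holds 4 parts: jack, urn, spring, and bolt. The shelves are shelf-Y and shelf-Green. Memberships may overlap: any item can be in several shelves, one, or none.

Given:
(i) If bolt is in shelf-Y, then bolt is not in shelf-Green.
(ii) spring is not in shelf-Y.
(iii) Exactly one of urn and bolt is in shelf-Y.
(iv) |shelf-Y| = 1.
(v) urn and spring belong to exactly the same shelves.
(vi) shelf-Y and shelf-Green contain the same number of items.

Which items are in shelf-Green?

shelf-Green = {jack}

From (ii): spring ∉ shelf-Y.
(v): urn matches spring: urn ∉ shelf-Y.
(iii) (exactly one): bolt ∈ shelf-Y.
(iv): shelf-Y already has 1, so the rest are out.
(i): bolt ∉ shelf-Green.
Suppose jack ∉ shelf-Green: no assignment then satisfies all the clues, so jack ∈ shelf-Green.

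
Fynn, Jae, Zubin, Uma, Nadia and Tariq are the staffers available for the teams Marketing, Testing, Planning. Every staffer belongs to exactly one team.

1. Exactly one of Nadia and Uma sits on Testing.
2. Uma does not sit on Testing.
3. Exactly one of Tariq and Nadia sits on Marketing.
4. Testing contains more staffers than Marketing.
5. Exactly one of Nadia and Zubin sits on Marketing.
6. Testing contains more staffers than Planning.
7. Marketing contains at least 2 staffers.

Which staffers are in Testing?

Testing = {Fynn, Jae, Nadia}

From (2): Uma ∉ Testing.
(1) (exactly one): Nadia ∈ Testing.
(3) (exactly one): Tariq ∈ Marketing.
(5) (exactly one): Zubin ∈ Marketing.
Suppose Fynn ∉ Testing: no assignment then satisfies all the clues, so Fynn ∈ Testing.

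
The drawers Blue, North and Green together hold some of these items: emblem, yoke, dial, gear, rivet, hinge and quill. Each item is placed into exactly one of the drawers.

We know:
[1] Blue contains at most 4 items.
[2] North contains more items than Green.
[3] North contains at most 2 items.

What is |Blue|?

4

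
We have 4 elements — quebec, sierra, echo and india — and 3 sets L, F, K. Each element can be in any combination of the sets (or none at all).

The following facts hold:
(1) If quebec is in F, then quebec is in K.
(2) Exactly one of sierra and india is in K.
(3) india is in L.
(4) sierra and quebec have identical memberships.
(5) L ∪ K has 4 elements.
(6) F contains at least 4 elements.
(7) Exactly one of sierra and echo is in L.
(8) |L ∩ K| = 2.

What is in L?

L = {india, quebec, sierra}

From (3): india ∈ L.
(6): only 4 candidates remain for F, so all are in.
(1): quebec ∈ K.
(4): sierra matches quebec: sierra ∈ K.
(2) (exactly one): india ∉ K.
Suppose quebec ∉ L: no assignment then satisfies all the clues, so quebec ∈ L.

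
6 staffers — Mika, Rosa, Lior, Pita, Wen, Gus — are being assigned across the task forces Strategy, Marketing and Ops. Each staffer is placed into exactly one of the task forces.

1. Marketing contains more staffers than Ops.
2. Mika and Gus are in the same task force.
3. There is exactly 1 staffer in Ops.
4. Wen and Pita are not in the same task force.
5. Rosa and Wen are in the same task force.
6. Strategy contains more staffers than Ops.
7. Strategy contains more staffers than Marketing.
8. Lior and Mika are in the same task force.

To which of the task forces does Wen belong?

Wen: Marketing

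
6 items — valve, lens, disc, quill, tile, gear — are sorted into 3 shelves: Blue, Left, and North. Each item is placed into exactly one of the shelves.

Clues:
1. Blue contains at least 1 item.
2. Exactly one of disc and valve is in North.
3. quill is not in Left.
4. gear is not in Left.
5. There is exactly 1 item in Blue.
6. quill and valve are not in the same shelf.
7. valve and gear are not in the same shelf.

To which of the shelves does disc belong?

disc: North

From (3): quill ∉ Left.
From (4): gear ∉ Left.
Suppose disc ∈ Blue: no assignment then satisfies all the clues, so disc ∉ Blue.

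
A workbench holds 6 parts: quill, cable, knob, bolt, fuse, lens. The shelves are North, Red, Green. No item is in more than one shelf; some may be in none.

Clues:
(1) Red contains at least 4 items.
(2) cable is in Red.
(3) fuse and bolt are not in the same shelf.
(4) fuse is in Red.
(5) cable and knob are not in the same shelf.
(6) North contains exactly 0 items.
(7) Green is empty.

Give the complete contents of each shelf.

From (2): cable ∈ Red.
From (4): fuse ∈ Red.
(3): bolt ∉ Red.
(5): knob ∉ Red.
(6): North already has 0, so the rest are out.
(7): Green already has 0, so the rest are out.
(1): only 4 candidates remain for Red, so all are in.

North = {}; Red = {cable, fuse, lens, quill}; Green = {}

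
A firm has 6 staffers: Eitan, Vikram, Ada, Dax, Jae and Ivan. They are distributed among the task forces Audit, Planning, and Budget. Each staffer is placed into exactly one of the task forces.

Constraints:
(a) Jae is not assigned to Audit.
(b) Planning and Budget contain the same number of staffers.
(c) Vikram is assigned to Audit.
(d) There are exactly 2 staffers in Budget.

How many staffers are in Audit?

2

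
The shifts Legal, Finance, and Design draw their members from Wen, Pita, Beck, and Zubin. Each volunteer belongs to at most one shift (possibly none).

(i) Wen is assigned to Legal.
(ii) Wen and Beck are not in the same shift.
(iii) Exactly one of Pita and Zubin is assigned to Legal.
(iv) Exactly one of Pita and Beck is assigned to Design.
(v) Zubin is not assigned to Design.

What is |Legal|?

2

From (i): Wen ∈ Legal.
From (v): Zubin ∉ Design.
(ii): Beck ∉ Legal.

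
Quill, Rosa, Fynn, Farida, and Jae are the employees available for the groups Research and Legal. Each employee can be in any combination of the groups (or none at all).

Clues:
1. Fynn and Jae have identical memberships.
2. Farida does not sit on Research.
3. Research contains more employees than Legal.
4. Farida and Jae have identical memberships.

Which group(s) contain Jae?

From (2): Farida ∉ Research.
(4): Jae matches Farida: Jae ∉ Research.
(1): Fynn matches Jae: Fynn ∉ Research.
Suppose Jae ∈ Legal: no assignment then satisfies all the clues, so Jae ∉ Legal.

Jae: none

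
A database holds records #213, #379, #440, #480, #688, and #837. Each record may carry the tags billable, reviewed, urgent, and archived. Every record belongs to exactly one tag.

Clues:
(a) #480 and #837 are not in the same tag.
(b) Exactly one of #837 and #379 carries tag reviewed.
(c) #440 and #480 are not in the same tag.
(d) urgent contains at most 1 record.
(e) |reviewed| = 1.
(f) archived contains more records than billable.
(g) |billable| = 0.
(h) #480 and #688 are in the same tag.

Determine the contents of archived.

archived = {#213, #379, #480, #688}

(g): billable already has 0, so the rest are out.
Suppose #213 ∉ archived: no assignment then satisfies all the clues, so #213 ∈ archived.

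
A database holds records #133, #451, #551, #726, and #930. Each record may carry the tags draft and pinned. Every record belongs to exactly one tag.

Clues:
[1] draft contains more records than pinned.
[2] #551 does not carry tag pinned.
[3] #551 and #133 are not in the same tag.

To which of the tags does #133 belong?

#133: pinned

From (2): #551 ∉ pinned.
Only one tag left: #551 ∈ draft.
(3): #133 ∉ draft.
Only one tag left: #133 ∈ pinned.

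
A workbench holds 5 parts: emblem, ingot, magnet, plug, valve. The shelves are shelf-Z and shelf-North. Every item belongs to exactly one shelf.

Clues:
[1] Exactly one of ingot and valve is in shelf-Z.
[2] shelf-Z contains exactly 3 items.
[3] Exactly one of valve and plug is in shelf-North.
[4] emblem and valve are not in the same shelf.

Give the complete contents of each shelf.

shelf-Z = {emblem, ingot, plug}; shelf-North = {magnet, valve}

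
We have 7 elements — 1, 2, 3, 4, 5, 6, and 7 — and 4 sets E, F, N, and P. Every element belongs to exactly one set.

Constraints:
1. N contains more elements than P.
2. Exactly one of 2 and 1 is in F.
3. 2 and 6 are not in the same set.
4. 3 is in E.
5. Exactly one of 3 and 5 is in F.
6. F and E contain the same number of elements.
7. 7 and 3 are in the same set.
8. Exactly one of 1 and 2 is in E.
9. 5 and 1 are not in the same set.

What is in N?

N = {6}

From (4): 3 ∈ E.
(5) (exactly one): 5 ∈ F.
(7): 7 matches 3: 7 ∈ E.
(9): 1 ∉ F.
(2) (exactly one): 2 ∈ F.
(3): 6 ∉ F.
(8) (exactly one): 1 ∈ E.
Suppose 4 ∈ N: no assignment then satisfies all the clues, so 4 ∉ N.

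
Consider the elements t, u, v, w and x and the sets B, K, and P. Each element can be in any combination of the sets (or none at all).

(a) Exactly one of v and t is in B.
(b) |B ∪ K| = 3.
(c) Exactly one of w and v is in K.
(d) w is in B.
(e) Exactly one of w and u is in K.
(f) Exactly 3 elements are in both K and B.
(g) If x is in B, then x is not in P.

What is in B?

B = {t, w, x}

From (d): w ∈ B.
Suppose t ∉ B: no assignment then satisfies all the clues, so t ∈ B.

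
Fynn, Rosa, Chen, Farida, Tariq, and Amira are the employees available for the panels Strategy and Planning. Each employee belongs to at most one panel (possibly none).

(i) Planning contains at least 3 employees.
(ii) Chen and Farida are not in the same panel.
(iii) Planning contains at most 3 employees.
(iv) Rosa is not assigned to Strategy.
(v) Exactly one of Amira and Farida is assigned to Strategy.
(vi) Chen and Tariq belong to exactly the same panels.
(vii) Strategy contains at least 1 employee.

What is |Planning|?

3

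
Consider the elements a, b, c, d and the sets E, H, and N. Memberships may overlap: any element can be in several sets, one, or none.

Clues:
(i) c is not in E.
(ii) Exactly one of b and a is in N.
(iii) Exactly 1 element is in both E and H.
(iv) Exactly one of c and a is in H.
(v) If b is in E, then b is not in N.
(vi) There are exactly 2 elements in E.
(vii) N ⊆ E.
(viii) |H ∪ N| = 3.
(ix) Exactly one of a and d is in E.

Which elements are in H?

H = {b, c}

From (i): c ∉ E.
(vii) contrapositive: c ∉ N.
Suppose a ∈ H: no assignment then satisfies all the clues, so a ∉ H.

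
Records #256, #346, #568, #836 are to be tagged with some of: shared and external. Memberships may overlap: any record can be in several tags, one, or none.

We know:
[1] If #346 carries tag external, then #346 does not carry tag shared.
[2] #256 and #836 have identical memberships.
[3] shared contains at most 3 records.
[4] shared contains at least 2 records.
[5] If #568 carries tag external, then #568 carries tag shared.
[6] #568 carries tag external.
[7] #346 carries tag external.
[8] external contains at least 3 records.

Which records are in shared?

shared = {#256, #568, #836}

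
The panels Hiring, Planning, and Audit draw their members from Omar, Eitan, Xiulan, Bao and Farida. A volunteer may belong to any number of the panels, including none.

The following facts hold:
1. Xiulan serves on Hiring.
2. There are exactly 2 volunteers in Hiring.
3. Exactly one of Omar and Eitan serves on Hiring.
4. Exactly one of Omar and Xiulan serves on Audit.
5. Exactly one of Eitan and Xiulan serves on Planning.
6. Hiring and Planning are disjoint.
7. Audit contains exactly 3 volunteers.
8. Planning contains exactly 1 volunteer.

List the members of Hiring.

From (1): Xiulan ∈ Hiring.
(6) (disjoint): Xiulan ∉ Planning.
(5) (exactly one): Eitan ∈ Planning.
(6) (disjoint): Eitan ∉ Hiring.
(8): Planning already has 1, so the rest are out.
(3) (exactly one): Omar ∈ Hiring.
(2): Hiring already has 2, so the rest are out.

Hiring = {Omar, Xiulan}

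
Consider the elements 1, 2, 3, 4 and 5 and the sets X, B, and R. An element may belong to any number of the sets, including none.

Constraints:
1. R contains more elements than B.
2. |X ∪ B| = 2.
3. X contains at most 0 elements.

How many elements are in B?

2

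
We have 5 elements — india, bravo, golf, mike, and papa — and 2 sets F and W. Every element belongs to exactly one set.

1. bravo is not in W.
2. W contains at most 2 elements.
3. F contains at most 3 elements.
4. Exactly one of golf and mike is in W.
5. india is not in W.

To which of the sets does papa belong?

papa: W

From (1): bravo ∉ W.
From (5): india ∉ W.
Only one set left: india ∈ F.
Only one set left: bravo ∈ F.
Suppose papa ∈ F: no assignment then satisfies all the clues, so papa ∉ F.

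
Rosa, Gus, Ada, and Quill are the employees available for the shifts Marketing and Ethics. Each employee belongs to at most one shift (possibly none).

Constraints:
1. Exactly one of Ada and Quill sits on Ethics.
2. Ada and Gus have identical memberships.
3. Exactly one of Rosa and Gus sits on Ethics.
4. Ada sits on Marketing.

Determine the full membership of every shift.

Marketing = {Ada, Gus}; Ethics = {Quill, Rosa}

From (4): Ada ∈ Marketing.
(1) (exactly one): Quill ∈ Ethics.
(2): Gus matches Ada: Gus ∈ Marketing.
(3) (exactly one): Rosa ∈ Ethics.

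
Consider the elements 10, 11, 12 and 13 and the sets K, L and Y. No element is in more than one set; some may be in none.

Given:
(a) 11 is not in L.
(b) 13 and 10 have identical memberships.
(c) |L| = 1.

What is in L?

L = {12}

From (a): 11 ∉ L.
Suppose 10 ∈ L: no assignment then satisfies all the clues, so 10 ∉ L.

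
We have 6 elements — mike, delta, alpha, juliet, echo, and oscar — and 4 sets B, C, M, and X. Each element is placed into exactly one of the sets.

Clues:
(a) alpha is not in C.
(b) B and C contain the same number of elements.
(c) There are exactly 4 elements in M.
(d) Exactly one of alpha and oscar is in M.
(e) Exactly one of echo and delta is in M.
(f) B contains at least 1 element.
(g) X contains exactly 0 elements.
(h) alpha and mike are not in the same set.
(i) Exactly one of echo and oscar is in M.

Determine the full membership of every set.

B = {alpha}; C = {echo}; M = {delta, juliet, mike, oscar}; X = {}

From (a): alpha ∉ C.
(g): X already has 0, so the rest are out.
Suppose mike ∈ B: no assignment then satisfies all the clues, so mike ∉ B.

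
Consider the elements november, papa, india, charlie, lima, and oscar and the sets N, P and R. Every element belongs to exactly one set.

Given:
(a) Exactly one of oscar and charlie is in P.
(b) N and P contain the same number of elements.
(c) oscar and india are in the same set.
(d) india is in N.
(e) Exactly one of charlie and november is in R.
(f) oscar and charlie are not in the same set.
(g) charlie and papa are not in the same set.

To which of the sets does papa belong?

From (d): india ∈ N.
(c): oscar matches india: oscar ∈ N.
(f): charlie ∉ N.
(a) (exactly one): charlie ∈ P.
(e) (exactly one): november ∈ R.
(g): papa ∉ P.
Suppose papa ∈ N: no assignment then satisfies all the clues, so papa ∉ N.

papa: R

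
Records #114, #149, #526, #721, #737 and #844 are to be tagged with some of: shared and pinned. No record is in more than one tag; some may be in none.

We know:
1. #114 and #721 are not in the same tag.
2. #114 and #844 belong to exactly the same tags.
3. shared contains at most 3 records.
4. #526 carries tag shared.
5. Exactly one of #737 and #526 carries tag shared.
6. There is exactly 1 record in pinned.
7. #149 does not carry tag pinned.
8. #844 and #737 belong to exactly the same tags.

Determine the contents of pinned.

pinned = {#721}

From (4): #526 ∈ shared.
From (7): #149 ∉ pinned.
(5) (exactly one): #737 ∉ shared.
(8): #844 matches #737: #844 ∉ shared.
(2): #114 matches #844: #114 ∉ shared.
Suppose #114 ∈ pinned: no assignment then satisfies all the clues, so #114 ∉ pinned.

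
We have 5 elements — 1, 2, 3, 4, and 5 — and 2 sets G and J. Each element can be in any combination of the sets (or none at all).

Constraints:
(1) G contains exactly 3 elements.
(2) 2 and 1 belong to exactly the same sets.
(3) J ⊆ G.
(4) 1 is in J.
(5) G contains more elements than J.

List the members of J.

J = {1, 2}

From (4): 1 ∈ J.
(2): 2 matches 1: 2 ∈ J.
(3) with 1 ∈ J: 1 ∈ G.
(3) with 2 ∈ J: 2 ∈ G.
Suppose 3 ∈ J: no assignment then satisfies all the clues, so 3 ∉ J.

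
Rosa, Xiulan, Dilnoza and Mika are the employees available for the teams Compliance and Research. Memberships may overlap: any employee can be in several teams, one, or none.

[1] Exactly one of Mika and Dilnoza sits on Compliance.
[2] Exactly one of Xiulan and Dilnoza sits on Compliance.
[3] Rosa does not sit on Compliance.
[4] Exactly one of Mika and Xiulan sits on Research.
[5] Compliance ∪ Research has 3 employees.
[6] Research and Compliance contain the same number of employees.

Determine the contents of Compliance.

Compliance = {Mika, Xiulan}

From (3): Rosa ∉ Compliance.
Suppose Xiulan ∉ Compliance: no assignment then satisfies all the clues, so Xiulan ∈ Compliance.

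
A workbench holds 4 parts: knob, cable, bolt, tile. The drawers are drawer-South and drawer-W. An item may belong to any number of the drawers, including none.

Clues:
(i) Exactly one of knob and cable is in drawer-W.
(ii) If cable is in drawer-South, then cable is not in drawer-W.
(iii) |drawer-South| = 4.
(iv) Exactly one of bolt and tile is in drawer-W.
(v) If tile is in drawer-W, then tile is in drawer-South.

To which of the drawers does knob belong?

(iii): only 4 candidates remain for drawer-South, so all are in.
(ii): cable ∉ drawer-W.
(i) (exactly one): knob ∈ drawer-W.

knob: drawer-South, drawer-W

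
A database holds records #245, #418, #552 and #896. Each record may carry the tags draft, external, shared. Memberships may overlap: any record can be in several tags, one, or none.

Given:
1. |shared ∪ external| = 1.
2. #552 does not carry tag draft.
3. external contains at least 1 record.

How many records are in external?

1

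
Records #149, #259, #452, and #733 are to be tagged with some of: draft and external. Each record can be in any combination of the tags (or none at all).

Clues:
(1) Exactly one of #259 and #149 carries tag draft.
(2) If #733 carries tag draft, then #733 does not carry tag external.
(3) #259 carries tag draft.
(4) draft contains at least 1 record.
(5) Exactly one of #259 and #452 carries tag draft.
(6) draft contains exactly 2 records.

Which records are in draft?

From (3): #259 ∈ draft.
(1) (exactly one): #149 ∉ draft.
(5) (exactly one): #452 ∉ draft.
(6): only 2 candidates remain for draft, so all are in.
(2): #733 ∉ external.

draft = {#259, #733}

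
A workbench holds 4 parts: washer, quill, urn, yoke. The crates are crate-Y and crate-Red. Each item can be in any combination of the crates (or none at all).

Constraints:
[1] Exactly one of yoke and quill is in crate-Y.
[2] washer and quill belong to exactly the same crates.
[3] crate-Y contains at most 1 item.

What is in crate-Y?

crate-Y = {yoke}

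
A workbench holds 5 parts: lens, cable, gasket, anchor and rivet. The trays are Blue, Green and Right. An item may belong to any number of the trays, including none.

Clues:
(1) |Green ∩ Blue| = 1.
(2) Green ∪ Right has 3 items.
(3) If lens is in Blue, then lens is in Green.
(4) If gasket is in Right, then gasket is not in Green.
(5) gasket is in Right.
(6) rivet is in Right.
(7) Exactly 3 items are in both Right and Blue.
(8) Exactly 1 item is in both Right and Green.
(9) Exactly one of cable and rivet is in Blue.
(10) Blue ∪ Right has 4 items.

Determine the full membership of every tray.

Blue = {anchor, gasket, lens, rivet}; Green = {lens}; Right = {gasket, lens, rivet}

From (5): gasket ∈ Right.
From (6): rivet ∈ Right.
(4): gasket ∉ Green.
Suppose lens ∉ Blue: no assignment then satisfies all the clues, so lens ∈ Blue.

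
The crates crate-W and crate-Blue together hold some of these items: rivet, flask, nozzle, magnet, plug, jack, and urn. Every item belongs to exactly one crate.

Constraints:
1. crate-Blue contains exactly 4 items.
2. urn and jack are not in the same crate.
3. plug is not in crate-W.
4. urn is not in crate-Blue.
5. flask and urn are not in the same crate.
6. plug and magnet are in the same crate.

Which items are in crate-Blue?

From (3): plug ∉ crate-W.
From (4): urn ∉ crate-Blue.
(6): magnet matches plug: magnet ∉ crate-W.
Only one crate left: magnet ∈ crate-Blue.
Only one crate left: plug ∈ crate-Blue.
Only one crate left: urn ∈ crate-W.
(2): jack ∉ crate-W.
(5): flask ∉ crate-W.
Only one crate left: flask ∈ crate-Blue.
Only one crate left: jack ∈ crate-Blue.
(1): crate-Blue already has 4, so the rest are out.
Only one crate left: nozzle ∈ crate-W.

crate-Blue = {flask, jack, magnet, plug}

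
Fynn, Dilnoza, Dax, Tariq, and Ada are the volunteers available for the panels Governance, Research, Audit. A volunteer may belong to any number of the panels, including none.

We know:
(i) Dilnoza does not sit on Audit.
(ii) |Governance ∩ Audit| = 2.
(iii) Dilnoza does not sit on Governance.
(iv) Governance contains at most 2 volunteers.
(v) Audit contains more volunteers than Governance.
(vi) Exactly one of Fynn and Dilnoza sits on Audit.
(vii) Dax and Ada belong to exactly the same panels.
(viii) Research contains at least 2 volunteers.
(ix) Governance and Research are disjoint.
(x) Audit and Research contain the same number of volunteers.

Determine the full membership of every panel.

Governance = {Ada, Dax}; Research = {Dilnoza, Fynn, Tariq}; Audit = {Ada, Dax, Fynn}

From (i): Dilnoza ∉ Audit.
From (iii): Dilnoza ∉ Governance.
(vi) (exactly one): Fynn ∈ Audit.
Suppose Fynn ∈ Governance: no assignment then satisfies all the clues, so Fynn ∉ Governance.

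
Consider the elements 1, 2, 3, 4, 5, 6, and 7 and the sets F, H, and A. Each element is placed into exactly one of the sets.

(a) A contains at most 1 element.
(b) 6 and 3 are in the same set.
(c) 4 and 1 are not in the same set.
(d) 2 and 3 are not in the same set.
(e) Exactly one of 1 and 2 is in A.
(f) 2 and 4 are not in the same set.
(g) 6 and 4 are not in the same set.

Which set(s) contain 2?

2: A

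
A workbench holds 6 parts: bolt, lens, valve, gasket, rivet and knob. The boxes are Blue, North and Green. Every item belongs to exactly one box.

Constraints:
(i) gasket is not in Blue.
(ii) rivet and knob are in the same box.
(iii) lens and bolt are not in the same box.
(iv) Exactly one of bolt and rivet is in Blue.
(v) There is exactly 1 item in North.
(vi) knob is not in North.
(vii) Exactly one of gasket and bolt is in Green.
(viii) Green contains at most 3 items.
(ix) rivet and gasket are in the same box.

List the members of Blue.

From (i): gasket ∉ Blue.
From (vi): knob ∉ North.
(ii): rivet matches knob: rivet ∉ North.
(ix): rivet matches gasket: rivet ∉ Blue.
(ix): gasket matches rivet: gasket ∉ North.
Only one box left: gasket ∈ Green.
Only one box left: rivet ∈ Green.
(ii): knob matches rivet: knob ∉ Blue.
(ii): knob matches rivet: knob ∈ Green.
(iv) (exactly one): bolt ∈ Blue.
(viii): Green already has 3, so the rest are out.
Only one box left: valve ∈ Blue.

Blue = {bolt, valve}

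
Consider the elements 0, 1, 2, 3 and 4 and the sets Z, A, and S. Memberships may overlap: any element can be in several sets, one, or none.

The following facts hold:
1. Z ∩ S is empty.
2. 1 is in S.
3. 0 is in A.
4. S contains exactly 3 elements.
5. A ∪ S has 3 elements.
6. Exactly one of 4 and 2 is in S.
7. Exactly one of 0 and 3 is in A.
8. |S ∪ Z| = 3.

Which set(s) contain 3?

3: none

From (2): 1 ∈ S.
From (3): 0 ∈ A.
(1) (disjoint): 1 ∉ Z.
(7) (exactly one): 3 ∉ A.
Suppose 3 ∈ Z: no assignment then satisfies all the clues, so 3 ∉ Z.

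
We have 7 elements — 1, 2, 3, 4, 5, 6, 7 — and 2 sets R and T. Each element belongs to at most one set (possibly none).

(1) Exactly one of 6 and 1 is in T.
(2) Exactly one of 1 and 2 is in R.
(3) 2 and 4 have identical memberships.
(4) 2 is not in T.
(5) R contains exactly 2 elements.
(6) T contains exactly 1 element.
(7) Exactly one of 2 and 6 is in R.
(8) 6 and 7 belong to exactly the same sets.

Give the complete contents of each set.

R = {2, 4}; T = {1}

From (4): 2 ∉ T.
(3): 4 matches 2: 4 ∉ T.
Suppose 1 ∈ R: no assignment then satisfies all the clues, so 1 ∉ R.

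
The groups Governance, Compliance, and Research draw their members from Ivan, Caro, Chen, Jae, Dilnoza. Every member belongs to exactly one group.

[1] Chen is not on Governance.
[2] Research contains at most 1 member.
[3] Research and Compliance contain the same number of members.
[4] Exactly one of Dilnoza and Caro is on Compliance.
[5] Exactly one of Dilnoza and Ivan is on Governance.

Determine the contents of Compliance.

Compliance = {Dilnoza}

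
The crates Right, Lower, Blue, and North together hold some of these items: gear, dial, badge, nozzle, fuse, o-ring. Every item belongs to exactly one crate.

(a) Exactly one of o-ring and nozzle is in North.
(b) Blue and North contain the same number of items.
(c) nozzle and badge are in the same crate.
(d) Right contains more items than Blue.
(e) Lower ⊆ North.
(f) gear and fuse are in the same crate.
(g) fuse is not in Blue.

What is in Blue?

From (g): fuse ∉ Blue.
(f): gear matches fuse: gear ∉ Blue.
Suppose dial ∉ Blue: no assignment then satisfies all the clues, so dial ∈ Blue.

Blue = {dial}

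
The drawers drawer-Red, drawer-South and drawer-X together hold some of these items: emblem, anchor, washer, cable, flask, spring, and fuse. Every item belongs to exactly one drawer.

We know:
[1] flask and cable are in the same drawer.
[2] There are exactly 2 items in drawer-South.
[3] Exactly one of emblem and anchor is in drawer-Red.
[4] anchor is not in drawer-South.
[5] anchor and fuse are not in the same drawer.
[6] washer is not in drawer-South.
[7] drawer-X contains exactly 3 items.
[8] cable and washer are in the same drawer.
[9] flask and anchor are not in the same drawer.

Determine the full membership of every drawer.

drawer-Red = {anchor, spring}; drawer-South = {emblem, fuse}; drawer-X = {cable, flask, washer}

From (4): anchor ∉ drawer-South.
From (6): washer ∉ drawer-South.
(8): cable matches washer: cable ∉ drawer-South.
(1): flask matches cable: flask ∉ drawer-South.
Suppose emblem ∈ drawer-Red: no assignment then satisfies all the clues, so emblem ∉ drawer-Red.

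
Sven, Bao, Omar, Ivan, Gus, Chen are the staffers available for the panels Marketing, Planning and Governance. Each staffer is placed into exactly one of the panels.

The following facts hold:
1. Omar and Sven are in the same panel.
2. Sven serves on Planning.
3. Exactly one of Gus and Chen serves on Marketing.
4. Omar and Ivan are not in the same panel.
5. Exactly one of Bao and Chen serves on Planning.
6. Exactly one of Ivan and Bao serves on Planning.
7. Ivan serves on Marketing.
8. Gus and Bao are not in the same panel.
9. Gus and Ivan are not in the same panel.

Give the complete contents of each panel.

Marketing = {Chen, Ivan}; Planning = {Bao, Omar, Sven}; Governance = {Gus}

From (2): Sven ∈ Planning.
From (7): Ivan ∈ Marketing.
(1): Omar matches Sven: Omar ∉ Marketing.
(1): Omar matches Sven: Omar ∈ Planning.
(6) (exactly one): Bao ∈ Planning.
(8): Gus ∉ Planning.
(9): Gus ∉ Marketing.
Only one panel left: Gus ∈ Governance.
(3) (exactly one): Chen ∈ Marketing.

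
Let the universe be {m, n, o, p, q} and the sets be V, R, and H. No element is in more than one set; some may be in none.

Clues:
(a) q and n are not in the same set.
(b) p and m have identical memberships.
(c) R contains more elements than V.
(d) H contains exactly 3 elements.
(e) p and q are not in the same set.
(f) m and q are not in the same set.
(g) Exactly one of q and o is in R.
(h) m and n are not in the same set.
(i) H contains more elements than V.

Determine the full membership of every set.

V = {}; R = {q}; H = {m, o, p}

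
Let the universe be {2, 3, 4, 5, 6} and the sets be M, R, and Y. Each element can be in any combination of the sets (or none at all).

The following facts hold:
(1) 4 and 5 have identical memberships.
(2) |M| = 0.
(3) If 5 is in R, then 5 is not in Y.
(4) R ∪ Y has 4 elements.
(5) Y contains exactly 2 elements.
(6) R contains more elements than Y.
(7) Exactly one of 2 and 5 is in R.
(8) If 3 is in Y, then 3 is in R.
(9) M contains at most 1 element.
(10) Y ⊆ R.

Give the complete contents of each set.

M = {}; R = {3, 4, 5, 6}; Y = {3, 6}

(2): M already has 0, so the rest are out.
Suppose 2 ∈ R: no assignment then satisfies all the clues, so 2 ∉ R.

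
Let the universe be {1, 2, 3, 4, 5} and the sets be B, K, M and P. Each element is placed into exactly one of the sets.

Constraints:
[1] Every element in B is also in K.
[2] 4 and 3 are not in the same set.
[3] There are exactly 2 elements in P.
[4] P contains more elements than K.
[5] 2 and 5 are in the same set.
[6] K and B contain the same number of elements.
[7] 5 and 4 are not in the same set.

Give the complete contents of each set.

B = {}; K = {}; M = {2, 3, 5}; P = {1, 4}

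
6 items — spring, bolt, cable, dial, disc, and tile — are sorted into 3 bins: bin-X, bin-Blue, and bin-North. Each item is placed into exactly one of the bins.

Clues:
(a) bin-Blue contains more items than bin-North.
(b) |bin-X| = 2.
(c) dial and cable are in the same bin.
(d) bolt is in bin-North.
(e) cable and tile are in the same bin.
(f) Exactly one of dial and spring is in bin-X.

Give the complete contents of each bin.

bin-X = {disc, spring}; bin-Blue = {cable, dial, tile}; bin-North = {bolt}

From (d): bolt ∈ bin-North.
Suppose spring ∉ bin-X: no assignment then satisfies all the clues, so spring ∈ bin-X.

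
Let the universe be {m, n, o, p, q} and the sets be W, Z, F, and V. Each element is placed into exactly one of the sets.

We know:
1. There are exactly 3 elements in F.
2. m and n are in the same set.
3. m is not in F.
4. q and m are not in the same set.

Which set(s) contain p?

p: F

From (3): m ∉ F.
(2): n matches m: n ∉ F.
(1): only 3 candidates remain for F, so all are in.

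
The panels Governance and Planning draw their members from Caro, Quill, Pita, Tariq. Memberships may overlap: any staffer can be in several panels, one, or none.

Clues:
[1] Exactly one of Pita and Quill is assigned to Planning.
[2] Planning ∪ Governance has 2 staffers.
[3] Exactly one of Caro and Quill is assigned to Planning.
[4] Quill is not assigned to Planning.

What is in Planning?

From (4): Quill ∉ Planning.
(1) (exactly one): Pita ∈ Planning.
(3) (exactly one): Caro ∈ Planning.
Suppose Tariq ∈ Planning: no assignment then satisfies all the clues, so Tariq ∉ Planning.

Planning = {Caro, Pita}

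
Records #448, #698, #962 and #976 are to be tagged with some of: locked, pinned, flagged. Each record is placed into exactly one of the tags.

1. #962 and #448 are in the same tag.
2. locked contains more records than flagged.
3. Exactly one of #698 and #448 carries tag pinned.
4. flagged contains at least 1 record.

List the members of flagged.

flagged = {#976}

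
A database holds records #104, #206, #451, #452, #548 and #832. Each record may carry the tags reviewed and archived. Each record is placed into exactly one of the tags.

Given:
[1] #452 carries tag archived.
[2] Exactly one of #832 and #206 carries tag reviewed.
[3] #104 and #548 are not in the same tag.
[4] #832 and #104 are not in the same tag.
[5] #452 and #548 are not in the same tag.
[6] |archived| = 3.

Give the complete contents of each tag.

reviewed = {#451, #548, #832}; archived = {#104, #206, #452}

From (1): #452 ∈ archived.
(5): #548 ∉ archived.
Only one tag left: #548 ∈ reviewed.
(3): #104 ∉ reviewed.
Only one tag left: #104 ∈ archived.
(4): #832 ∉ archived.
Only one tag left: #832 ∈ reviewed.
(2) (exactly one): #206 ∉ reviewed.
Only one tag left: #206 ∈ archived.
(6): archived already has 3, so the rest are out.
Only one tag left: #451 ∈ reviewed.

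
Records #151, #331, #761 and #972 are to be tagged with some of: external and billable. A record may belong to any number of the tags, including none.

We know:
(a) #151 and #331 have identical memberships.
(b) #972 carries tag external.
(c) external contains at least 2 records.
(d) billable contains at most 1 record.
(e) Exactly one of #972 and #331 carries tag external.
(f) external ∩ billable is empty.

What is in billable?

billable = {}

From (b): #972 ∈ external.
(e) (exactly one): #331 ∉ external.
(f) (disjoint): #972 ∉ billable.
(a): #151 matches #331: #151 ∉ external.
(c): only 2 candidates remain for external, so all are in.
(f) (disjoint): #761 ∉ billable.
Suppose #151 ∈ billable: no assignment then satisfies all the clues, so #151 ∉ billable.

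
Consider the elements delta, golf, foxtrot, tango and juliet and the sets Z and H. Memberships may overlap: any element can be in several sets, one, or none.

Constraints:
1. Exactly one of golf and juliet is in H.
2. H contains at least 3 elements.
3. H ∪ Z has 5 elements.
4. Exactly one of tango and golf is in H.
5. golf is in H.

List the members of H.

H = {delta, foxtrot, golf}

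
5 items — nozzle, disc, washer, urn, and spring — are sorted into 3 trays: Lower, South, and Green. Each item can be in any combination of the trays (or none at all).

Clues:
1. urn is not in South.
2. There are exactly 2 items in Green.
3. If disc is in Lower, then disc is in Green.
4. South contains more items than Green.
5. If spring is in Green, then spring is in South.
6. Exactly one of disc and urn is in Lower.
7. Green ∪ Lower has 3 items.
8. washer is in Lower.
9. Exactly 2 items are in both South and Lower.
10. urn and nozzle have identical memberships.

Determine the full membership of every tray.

Lower = {disc, washer}; South = {disc, spring, washer}; Green = {disc, spring}

From (1): urn ∉ South.
From (8): washer ∈ Lower.
(10): nozzle matches urn: nozzle ∉ South.
Suppose nozzle ∈ Lower: no assignment then satisfies all the clues, so nozzle ∉ Lower.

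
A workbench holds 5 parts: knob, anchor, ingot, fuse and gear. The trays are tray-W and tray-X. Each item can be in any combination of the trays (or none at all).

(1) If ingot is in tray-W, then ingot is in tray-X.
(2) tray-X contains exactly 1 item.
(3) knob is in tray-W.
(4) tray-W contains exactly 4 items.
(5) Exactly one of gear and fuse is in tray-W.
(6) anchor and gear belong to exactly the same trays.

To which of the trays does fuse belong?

fuse: none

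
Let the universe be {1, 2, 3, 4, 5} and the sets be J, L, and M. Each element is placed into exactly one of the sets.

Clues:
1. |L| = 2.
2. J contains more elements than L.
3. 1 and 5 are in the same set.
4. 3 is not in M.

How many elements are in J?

3

From (4): 3 ∉ M.
Suppose 1 ∈ M: no assignment then satisfies all the clues, so 1 ∉ M.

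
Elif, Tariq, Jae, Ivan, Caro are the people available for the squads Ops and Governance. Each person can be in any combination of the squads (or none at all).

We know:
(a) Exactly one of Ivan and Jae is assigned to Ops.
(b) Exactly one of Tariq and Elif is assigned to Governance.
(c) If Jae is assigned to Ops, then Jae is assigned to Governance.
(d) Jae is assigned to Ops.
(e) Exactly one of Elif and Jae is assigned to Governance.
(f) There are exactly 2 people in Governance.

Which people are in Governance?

From (d): Jae ∈ Ops.
(a) (exactly one): Ivan ∉ Ops.
(c): Jae ∈ Governance.
(e) (exactly one): Elif ∉ Governance.
(b) (exactly one): Tariq ∈ Governance.
(f): Governance already has 2, so the rest are out.

Governance = {Jae, Tariq}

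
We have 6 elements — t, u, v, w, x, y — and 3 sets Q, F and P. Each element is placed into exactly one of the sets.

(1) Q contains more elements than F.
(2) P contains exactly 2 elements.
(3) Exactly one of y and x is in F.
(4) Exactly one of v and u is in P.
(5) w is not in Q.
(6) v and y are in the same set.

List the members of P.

P = {u, w}

From (5): w ∉ Q.
Suppose t ∈ P: no assignment then satisfies all the clues, so t ∉ P.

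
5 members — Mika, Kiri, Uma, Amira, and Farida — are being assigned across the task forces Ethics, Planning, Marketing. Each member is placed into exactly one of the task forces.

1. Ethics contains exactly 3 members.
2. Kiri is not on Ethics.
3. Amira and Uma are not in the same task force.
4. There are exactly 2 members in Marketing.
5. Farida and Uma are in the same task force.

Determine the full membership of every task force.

Ethics = {Farida, Mika, Uma}; Planning = {}; Marketing = {Amira, Kiri}

From (2): Kiri ∉ Ethics.
Suppose Mika ∉ Ethics: no assignment then satisfies all the clues, so Mika ∈ Ethics.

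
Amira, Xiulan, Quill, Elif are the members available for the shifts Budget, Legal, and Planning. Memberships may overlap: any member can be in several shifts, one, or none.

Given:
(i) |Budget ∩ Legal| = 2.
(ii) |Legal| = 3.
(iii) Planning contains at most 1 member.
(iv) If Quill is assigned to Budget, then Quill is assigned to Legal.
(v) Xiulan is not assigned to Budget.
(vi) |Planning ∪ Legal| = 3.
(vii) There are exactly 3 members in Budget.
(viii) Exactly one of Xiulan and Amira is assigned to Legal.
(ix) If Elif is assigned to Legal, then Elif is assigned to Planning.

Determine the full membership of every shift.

Budget = {Amira, Elif, Quill}; Legal = {Elif, Quill, Xiulan}; Planning = {Elif}

From (v): Xiulan ∉ Budget.
(vii): only 3 candidates remain for Budget, so all are in.
(iv): Quill ∈ Legal.
Suppose Amira ∈ Legal: no assignment then satisfies all the clues, so Amira ∉ Legal.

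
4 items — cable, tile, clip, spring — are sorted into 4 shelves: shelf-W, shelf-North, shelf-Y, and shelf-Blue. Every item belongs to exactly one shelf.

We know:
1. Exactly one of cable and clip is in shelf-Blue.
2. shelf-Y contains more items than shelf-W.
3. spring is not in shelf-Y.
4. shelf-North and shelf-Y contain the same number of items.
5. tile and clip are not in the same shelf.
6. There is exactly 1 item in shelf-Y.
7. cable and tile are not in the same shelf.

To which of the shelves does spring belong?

spring: shelf-Blue

From (3): spring ∉ shelf-Y.
Suppose spring ∈ shelf-W: no assignment then satisfies all the clues, so spring ∉ shelf-W.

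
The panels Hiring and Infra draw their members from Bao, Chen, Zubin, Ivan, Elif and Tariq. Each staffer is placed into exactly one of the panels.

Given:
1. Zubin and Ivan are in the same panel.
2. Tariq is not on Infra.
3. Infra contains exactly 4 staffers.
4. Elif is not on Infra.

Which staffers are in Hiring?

Hiring = {Elif, Tariq}

From (2): Tariq ∉ Infra.
From (4): Elif ∉ Infra.
(3): only 4 candidates remain for Infra, so all are in.
Only one panel left: Elif ∈ Hiring.
Only one panel left: Tariq ∈ Hiring.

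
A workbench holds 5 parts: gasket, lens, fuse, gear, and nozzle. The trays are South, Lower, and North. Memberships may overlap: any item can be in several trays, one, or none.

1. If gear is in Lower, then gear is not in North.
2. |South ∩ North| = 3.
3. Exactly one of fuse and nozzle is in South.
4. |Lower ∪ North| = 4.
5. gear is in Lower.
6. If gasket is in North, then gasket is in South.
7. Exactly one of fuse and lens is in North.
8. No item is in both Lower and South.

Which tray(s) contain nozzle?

From (5): gear ∈ Lower.
(1): gear ∉ North.
(8) (disjoint): gear ∉ South.
Suppose nozzle ∉ South: no assignment then satisfies all the clues, so nozzle ∈ South.

nozzle: North, South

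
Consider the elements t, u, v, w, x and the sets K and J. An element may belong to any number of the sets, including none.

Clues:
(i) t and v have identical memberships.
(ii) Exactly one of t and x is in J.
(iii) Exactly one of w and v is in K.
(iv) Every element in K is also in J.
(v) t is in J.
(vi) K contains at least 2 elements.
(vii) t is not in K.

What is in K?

From (v): t ∈ J.
From (vii): t ∉ K.
(i): v matches t: v ∉ K.
(i): v matches t: v ∈ J.
(ii) (exactly one): x ∉ J.
(iii) (exactly one): w ∈ K.
(iv) with w ∈ K: w ∈ J.
(iv) contrapositive: x ∉ K.
(vi): only 2 candidates remain for K, so all are in.
(iv) with u ∈ K: u ∈ J.

K = {u, w}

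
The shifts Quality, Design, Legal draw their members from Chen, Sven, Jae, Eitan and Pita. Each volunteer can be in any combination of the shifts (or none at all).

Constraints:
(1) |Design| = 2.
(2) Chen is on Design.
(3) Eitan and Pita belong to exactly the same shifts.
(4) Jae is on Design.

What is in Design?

Design = {Chen, Jae}

From (2): Chen ∈ Design.
From (4): Jae ∈ Design.
(1): Design already has 2, so the rest are out.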